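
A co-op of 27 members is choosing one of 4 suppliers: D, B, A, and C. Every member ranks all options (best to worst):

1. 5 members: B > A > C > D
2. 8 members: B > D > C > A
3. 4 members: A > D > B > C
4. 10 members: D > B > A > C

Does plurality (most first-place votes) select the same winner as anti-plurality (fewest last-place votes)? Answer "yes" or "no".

yes

Plurality — first-place votes: D 10, B 13, A 4, C 0. Winner: B.
Anti-plurality — last-place votes: D 5, B 0, A 8, C 14. Winner: B.
The two methods agree.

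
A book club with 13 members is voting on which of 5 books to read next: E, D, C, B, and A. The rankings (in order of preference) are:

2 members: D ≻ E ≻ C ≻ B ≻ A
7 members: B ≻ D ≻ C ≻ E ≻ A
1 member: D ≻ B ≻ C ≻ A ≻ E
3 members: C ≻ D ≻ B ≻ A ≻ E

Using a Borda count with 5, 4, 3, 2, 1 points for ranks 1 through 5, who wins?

E: 2·4 + 7·2 + 1·1 + 3·1 = 26
D: 2·5 + 7·4 + 1·5 + 3·4 = 55
C: 2·3 + 7·3 + 1·3 + 3·5 = 45
B: 2·2 + 7·5 + 1·4 + 3·3 = 52
A: 2·1 + 7·1 + 1·2 + 3·2 = 17
D has the highest Borda score (55).

D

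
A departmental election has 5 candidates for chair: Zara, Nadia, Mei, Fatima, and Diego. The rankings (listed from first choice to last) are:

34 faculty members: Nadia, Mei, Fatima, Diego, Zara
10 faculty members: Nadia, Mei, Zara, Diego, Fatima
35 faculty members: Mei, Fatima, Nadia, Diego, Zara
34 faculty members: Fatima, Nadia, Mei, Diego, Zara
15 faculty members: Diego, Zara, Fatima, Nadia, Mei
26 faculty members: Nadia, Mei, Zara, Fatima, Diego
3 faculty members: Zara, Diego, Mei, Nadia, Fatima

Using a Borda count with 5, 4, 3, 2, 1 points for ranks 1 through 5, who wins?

Zara: 34·1 + 10·3 + 35·1 + 34·1 + 15·4 + 26·3 + 3·5 = 286
Nadia: 34·5 + 10·5 + 35·3 + 34·4 + 15·2 + 26·5 + 3·2 = 627
Mei: 34·4 + 10·4 + 35·5 + 34·3 + 15·1 + 26·4 + 3·3 = 581
Fatima: 34·3 + 10·1 + 35·4 + 34·5 + 15·3 + 26·2 + 3·1 = 522
Diego: 34·2 + 10·2 + 35·2 + 34·2 + 15·5 + 26·1 + 3·4 = 339
Nadia has the highest Borda score (627).

Nadia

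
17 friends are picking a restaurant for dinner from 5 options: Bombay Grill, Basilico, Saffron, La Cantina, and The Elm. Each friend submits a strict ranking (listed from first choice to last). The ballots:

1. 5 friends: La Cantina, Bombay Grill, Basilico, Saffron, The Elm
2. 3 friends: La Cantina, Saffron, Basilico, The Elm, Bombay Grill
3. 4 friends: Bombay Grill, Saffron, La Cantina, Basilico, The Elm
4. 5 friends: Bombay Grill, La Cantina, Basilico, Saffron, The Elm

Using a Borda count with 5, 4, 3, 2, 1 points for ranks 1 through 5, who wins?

La Cantina

Bombay Grill: 5·4 + 3·1 + 4·5 + 5·5 = 68
Basilico: 5·3 + 3·3 + 4·2 + 5·3 = 47
Saffron: 5·2 + 3·4 + 4·4 + 5·2 = 48
La Cantina: 5·5 + 3·5 + 4·3 + 5·4 = 72
The Elm: 5·1 + 3·2 + 4·1 + 5·1 = 20
La Cantina has the highest Borda score (72).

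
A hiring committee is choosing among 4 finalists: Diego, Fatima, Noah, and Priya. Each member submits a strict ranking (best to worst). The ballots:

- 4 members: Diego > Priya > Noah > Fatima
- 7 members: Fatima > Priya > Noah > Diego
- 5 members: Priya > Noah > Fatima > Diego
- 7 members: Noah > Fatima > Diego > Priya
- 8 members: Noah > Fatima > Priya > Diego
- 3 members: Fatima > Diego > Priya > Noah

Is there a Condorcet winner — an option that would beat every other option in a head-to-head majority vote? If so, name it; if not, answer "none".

Checking pairwise contests:
Fatima beats Diego 30–4.
Noah beats Fatima 24–10.
Priya beats Noah 19–15.
Fatima beats Priya 25–9.
Every option loses at least one head-to-head, so there is no Condorcet winner.

none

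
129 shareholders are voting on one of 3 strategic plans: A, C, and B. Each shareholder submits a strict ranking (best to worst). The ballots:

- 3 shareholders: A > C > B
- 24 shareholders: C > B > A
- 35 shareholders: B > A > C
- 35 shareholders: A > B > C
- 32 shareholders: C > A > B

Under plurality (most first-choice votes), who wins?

First-place votes: A 38, C 56, B 35.
C has the most first-place votes.

C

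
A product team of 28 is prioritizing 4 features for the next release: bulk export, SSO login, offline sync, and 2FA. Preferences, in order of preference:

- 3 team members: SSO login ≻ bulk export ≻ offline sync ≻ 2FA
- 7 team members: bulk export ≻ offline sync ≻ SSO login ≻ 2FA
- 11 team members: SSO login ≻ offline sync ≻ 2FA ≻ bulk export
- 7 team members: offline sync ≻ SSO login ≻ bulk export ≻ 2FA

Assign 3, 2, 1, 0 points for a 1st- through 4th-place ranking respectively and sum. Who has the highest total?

SSO login

bulk export: 3·2 + 7·3 + 11·0 + 7·1 = 34
SSO login: 3·3 + 7·1 + 11·3 + 7·2 = 63
offline sync: 3·1 + 7·2 + 11·2 + 7·3 = 60
2FA: 3·0 + 7·0 + 11·1 + 7·0 = 11
SSO login has the highest Borda score (63).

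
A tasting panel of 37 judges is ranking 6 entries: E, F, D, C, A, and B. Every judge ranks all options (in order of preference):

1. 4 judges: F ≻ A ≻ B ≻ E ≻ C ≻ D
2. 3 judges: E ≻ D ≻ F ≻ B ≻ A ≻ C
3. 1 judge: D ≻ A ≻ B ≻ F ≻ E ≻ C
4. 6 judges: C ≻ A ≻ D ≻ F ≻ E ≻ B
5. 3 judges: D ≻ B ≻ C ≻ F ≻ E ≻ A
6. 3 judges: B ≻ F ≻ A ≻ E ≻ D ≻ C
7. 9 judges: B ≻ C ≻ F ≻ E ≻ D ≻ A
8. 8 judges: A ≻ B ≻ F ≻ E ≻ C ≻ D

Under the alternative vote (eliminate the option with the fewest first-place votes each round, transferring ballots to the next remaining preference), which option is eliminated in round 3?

C

Round 1: E 3, F 4, D 4, C 6, A 8, B 12. Eliminate E.
Round 2: F 4, D 7, C 6, A 8, B 12. Eliminate F.
Round 3: D 7, C 6, A 12, B 12. Eliminate C.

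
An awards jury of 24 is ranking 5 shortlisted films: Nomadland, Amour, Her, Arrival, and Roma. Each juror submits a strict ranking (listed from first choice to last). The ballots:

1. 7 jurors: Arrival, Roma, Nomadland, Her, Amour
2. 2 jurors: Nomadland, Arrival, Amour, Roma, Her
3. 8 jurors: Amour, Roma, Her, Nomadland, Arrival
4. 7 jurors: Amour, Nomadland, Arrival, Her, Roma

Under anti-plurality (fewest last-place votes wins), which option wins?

Nomadland

Last-place votes: Nomadland 0, Amour 7, Her 2, Arrival 8, Roma 7.
Nomadland is ranked last by the fewest voters, so Nomadland wins.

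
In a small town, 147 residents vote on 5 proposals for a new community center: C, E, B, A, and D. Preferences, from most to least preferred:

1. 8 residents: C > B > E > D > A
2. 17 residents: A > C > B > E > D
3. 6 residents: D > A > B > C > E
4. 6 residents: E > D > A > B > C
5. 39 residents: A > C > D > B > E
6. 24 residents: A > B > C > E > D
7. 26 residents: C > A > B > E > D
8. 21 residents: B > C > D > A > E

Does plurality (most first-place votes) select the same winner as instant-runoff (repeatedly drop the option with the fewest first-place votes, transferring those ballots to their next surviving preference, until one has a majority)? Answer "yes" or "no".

yes

Plurality — first-place votes: C 34, E 6, B 21, A 80, D 6. Winner: A.
Instant-runoff — R1 C 34, E 6, B 21, A 80, D 6 (A winner). Winner: A.
The two methods agree.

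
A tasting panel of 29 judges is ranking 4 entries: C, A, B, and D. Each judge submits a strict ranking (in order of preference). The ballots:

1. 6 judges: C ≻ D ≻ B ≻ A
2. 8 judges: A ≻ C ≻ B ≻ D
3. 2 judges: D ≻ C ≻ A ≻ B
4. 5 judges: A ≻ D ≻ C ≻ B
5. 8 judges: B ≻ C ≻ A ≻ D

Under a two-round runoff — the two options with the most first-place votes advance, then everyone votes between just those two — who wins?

A

Round 1 first-place votes: C 6, A 13, B 8, D 2.
A and B advance.
Runoff: A is preferred to B by 15 voters; B by 14.
A wins the runoff.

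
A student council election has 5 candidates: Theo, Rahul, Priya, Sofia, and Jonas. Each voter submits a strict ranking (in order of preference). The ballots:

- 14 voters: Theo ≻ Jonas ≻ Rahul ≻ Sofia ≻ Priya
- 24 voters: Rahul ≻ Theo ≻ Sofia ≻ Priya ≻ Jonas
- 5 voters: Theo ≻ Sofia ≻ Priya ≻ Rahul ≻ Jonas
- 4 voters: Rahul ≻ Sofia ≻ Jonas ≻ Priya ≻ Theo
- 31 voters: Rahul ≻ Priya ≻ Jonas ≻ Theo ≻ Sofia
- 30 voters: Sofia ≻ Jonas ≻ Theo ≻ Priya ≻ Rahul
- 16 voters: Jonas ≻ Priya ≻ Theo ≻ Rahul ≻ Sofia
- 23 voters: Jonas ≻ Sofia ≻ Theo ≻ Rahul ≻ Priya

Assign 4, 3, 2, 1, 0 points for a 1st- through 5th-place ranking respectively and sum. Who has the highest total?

Theo: 14·4 + 24·3 + 5·4 + 4·0 + 31·1 + 30·2 + 16·2 + 23·2 = 317
Rahul: 14·2 + 24·4 + 5·1 + 4·4 + 31·4 + 30·0 + 16·1 + 23·1 = 308
Priya: 14·0 + 24·1 + 5·2 + 4·1 + 31·3 + 30·1 + 16·3 + 23·0 = 209
Sofia: 14·1 + 24·2 + 5·3 + 4·3 + 31·0 + 30·4 + 16·0 + 23·3 = 278
Jonas: 14·3 + 24·0 + 5·0 + 4·2 + 31·2 + 30·3 + 16·4 + 23·4 = 358
Jonas has the highest Borda score (358).

Jonas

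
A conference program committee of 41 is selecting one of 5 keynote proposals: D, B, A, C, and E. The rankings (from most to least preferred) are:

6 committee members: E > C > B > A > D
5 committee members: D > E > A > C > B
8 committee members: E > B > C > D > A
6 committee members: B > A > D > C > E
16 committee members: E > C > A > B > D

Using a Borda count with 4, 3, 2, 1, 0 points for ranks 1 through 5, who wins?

D: 6·0 + 5·4 + 8·1 + 6·2 + 16·0 = 40
B: 6·2 + 5·0 + 8·3 + 6·4 + 16·1 = 76
A: 6·1 + 5·2 + 8·0 + 6·3 + 16·2 = 66
C: 6·3 + 5·1 + 8·2 + 6·1 + 16·3 = 93
E: 6·4 + 5·3 + 8·4 + 6·0 + 16·4 = 135
E has the highest Borda score (135).

E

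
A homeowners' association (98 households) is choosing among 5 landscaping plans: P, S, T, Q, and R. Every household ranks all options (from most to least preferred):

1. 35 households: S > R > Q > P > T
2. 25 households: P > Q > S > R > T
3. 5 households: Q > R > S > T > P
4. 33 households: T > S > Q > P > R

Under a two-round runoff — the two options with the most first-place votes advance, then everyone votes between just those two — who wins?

Round 1 first-place votes: P 25, S 35, T 33, Q 5, R 0.
S and T advance.
Runoff: S is preferred to T by 65 voters; T by 33.
S wins the runoff.

S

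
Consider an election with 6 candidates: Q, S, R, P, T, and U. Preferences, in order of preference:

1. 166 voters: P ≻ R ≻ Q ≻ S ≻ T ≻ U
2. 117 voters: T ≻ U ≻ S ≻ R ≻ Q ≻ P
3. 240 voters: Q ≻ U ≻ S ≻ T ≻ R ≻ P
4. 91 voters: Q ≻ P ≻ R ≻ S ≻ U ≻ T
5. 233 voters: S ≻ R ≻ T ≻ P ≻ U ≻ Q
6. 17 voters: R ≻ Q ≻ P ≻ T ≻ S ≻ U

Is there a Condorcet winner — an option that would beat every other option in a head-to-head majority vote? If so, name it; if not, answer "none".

none

Checking pairwise contests:
R beats Q 533–331.
Q beats S 514–350.
S beats R 590–274.
Q beats P 465–399.
Q beats T 514–350.
Q beats U 514–350.
Every option loses at least one head-to-head, so there is no Condorcet winner.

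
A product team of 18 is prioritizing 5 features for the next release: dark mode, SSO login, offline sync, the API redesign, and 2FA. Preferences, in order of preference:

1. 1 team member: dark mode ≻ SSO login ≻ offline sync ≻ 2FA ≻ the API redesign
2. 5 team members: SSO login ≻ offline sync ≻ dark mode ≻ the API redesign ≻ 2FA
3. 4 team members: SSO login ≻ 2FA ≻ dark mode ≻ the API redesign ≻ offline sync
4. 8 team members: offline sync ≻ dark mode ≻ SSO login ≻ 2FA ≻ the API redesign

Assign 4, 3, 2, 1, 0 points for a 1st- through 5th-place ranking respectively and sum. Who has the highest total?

dark mode: 1·4 + 5·2 + 4·2 + 8·3 = 46
SSO login: 1·3 + 5·4 + 4·4 + 8·2 = 55
offline sync: 1·2 + 5·3 + 4·0 + 8·4 = 49
the API redesign: 1·0 + 5·1 + 4·1 + 8·0 = 9
2FA: 1·1 + 5·0 + 4·3 + 8·1 = 21
SSO login has the highest Borda score (55).

SSO login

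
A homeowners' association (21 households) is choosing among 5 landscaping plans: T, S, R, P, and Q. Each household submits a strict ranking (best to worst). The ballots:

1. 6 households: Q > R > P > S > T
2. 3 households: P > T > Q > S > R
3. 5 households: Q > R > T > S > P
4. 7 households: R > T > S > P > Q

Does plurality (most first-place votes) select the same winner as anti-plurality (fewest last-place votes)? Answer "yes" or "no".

no

Plurality — first-place votes: T 0, S 0, R 7, P 3, Q 11. Winner: Q.
Anti-plurality — last-place votes: T 6, S 0, R 3, P 5, Q 7. Winner: S.
The two methods disagree.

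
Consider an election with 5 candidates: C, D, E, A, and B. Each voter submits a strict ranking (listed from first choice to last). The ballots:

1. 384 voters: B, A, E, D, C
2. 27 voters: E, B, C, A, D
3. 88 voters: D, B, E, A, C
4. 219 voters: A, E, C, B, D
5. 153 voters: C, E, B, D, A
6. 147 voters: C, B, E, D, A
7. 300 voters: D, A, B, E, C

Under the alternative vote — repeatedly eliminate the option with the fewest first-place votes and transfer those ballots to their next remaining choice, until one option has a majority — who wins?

Round 1: C 300, D 388, E 27, A 219, B 384. Eliminate E.
Round 2: C 300, D 388, A 219, B 411. Eliminate A.
Round 3: C 519, D 388, B 411. Eliminate D.
Round 4: C 519, B 799. B has a majority.

B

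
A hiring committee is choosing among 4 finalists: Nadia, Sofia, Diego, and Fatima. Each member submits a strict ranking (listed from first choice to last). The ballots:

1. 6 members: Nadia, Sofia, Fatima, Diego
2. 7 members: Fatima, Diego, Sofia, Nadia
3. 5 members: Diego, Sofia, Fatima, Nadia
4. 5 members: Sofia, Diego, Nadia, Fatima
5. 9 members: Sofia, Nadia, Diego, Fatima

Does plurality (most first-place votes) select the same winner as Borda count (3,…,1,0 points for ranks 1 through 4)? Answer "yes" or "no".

yes

Plurality — first-place votes: Nadia 6, Sofia 14, Diego 5, Fatima 7. Winner: Sofia.
Borda — scores: Nadia 41, Sofia 71, Diego 48, Fatima 32. Winner: Sofia.
The two methods agree.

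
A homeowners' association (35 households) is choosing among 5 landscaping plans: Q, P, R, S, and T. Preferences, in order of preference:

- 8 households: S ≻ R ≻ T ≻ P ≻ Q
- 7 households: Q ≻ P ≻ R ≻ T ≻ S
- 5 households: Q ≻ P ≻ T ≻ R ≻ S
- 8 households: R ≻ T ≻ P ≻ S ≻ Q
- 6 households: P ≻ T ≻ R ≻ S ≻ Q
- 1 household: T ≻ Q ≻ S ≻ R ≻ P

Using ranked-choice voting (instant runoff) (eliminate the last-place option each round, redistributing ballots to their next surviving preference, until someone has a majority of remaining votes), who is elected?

Round 1: Q 12, P 6, R 8, S 8, T 1. Eliminate T.
Round 2: Q 13, P 6, R 8, S 8. Eliminate P.
Round 3: Q 13, R 14, S 8. Eliminate S.
Round 4: Q 13, R 22. R has a majority.

R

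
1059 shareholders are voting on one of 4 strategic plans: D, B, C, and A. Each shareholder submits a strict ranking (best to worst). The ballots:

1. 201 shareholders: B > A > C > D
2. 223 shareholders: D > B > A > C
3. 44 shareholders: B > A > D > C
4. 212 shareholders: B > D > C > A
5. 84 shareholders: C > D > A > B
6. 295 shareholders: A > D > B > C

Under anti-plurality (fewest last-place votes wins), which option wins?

Last-place votes: D 201, B 84, C 562, A 212.
B is ranked last by the fewest voters, so B wins.

B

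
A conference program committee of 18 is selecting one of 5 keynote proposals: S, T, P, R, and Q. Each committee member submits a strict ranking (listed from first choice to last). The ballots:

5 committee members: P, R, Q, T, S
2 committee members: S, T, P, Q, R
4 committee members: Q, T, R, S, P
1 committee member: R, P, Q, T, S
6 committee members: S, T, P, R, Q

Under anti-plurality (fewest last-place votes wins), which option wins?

Last-place votes: S 6, T 0, P 4, R 2, Q 6.
T is ranked last by the fewest voters, so T wins.

T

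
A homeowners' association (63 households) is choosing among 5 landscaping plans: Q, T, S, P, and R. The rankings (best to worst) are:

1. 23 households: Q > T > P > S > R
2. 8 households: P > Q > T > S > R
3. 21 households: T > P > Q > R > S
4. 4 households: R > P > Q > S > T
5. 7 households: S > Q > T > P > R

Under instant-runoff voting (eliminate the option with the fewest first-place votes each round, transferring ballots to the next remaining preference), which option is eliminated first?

Round 1: Q 23, T 21, S 7, P 8, R 4. Eliminate R.

R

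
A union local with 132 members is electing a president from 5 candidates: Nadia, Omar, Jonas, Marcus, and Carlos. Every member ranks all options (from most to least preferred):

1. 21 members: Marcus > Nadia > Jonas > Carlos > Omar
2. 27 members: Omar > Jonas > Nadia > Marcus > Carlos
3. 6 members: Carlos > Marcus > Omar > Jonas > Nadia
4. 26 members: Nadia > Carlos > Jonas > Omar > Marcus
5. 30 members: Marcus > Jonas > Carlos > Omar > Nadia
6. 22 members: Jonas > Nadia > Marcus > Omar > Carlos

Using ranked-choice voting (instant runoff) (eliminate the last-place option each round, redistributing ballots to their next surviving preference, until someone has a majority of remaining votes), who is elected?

Round 1: Nadia 26, Omar 27, Jonas 22, Marcus 51, Carlos 6. Eliminate Carlos.
Round 2: Nadia 26, Omar 27, Jonas 22, Marcus 57. Eliminate Jonas.
Round 3: Nadia 48, Omar 27, Marcus 57. Eliminate Omar.
Round 4: Nadia 75, Marcus 57. Nadia has a majority.

Nadia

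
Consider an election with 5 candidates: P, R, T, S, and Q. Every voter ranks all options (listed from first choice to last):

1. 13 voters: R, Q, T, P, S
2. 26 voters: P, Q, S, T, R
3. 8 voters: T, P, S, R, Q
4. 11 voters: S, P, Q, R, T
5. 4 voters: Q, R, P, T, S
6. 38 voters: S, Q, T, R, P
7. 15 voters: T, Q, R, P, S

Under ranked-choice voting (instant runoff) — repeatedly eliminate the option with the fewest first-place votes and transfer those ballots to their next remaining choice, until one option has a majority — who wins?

Round 1: P 26, R 13, T 23, S 49, Q 4. Eliminate Q.
Round 2: P 26, R 17, T 23, S 49. Eliminate R.
Round 3: P 30, T 36, S 49. Eliminate P.
Round 4: T 40, S 75. S has a majority.

S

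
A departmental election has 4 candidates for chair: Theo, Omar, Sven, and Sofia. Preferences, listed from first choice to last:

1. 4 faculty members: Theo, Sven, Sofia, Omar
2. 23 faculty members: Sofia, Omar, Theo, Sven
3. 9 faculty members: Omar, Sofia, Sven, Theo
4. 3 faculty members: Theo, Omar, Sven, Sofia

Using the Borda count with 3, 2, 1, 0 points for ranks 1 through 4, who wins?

Theo: 4·3 + 23·1 + 9·0 + 3·3 = 44
Omar: 4·0 + 23·2 + 9·3 + 3·2 = 79
Sven: 4·2 + 23·0 + 9·1 + 3·1 = 20
Sofia: 4·1 + 23·3 + 9·2 + 3·0 = 91
Sofia has the highest Borda score (91).

Sofia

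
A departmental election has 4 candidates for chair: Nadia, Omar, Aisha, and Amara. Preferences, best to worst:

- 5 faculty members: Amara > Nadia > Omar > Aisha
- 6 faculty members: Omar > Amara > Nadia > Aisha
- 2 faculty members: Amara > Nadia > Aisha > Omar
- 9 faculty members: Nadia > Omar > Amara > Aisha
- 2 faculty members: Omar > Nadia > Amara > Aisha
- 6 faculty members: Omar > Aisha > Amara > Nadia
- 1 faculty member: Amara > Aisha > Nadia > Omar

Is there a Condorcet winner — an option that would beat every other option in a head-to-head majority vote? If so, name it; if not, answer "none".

none

Checking pairwise contests:
Amara beats Nadia 20–11.
Nadia beats Omar 17–14.
Nadia beats Aisha 24–7.
Omar beats Amara 23–8.
Every option loses at least one head-to-head, so there is no Condorcet winner.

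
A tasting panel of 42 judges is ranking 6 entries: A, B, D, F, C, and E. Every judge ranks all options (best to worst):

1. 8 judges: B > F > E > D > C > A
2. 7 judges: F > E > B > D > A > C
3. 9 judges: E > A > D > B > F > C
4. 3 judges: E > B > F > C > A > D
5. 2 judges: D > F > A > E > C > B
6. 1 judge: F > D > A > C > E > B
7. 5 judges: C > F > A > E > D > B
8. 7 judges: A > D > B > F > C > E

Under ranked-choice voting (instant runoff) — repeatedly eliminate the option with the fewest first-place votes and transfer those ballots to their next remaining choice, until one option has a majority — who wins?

Round 1: A 7, B 8, D 2, F 8, C 5, E 12. Eliminate D.
Round 2: A 7, B 8, F 10, C 5, E 12. Eliminate C.
Round 3: A 7, B 8, F 15, E 12. Eliminate A.
Round 4: B 15, F 15, E 12. Eliminate E.
Round 5: B 27, F 15. B has a majority.

B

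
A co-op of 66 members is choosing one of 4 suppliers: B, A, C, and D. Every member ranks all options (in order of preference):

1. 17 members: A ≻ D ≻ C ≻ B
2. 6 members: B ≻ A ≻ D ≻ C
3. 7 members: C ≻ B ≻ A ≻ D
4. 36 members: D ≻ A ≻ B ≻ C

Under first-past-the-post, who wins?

First-place votes: B 6, A 17, C 7, D 36.
D has the most first-place votes.

D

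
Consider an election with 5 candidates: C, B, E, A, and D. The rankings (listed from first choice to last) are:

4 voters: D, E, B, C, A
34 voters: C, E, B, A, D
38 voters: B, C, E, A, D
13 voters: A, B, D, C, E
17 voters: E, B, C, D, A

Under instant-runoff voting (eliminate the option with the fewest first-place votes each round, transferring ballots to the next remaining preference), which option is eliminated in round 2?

A

Round 1: C 34, B 38, E 17, A 13, D 4. Eliminate D.
Round 2: C 34, B 38, E 21, A 13. Eliminate A.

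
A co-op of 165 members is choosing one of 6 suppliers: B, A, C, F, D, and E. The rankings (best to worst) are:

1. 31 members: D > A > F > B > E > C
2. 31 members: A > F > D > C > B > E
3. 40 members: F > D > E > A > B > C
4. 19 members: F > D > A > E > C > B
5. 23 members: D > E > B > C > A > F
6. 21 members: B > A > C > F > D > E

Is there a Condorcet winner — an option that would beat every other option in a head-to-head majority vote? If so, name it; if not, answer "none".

none

Checking pairwise contests:
A beats B 121–44.
D beats A 113–52.
B beats C 115–50.
A beats F 106–59.
F beats D 111–54.
B beats E 83–82.
Every option loses at least one head-to-head, so there is no Condorcet winner.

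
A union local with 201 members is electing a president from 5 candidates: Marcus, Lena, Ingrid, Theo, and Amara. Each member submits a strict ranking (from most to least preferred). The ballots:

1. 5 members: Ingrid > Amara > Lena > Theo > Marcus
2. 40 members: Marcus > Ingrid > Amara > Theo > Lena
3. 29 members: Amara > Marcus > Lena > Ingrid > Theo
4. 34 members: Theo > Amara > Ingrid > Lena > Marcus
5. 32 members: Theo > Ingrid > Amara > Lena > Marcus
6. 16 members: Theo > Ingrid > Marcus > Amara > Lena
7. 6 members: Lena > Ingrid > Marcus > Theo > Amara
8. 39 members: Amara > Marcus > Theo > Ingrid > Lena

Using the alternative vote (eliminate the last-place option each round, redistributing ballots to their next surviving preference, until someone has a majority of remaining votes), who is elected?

Round 1: Marcus 40, Lena 6, Ingrid 5, Theo 82, Amara 68. Eliminate Ingrid.
Round 2: Marcus 40, Lena 6, Theo 82, Amara 73. Eliminate Lena.
Round 3: Marcus 46, Theo 82, Amara 73. Eliminate Marcus.
Round 4: Theo 88, Amara 113. Amara has a majority.

Amara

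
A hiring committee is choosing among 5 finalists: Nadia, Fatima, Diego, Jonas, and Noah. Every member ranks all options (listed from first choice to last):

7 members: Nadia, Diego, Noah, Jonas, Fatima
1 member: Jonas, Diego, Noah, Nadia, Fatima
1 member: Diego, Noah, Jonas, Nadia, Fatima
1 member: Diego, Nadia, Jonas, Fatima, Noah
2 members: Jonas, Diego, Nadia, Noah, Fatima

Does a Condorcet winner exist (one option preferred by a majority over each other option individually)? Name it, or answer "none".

Nadia vs Fatima: 12–0 for Nadia.
Nadia vs Diego: 7–5 for Nadia.
Nadia vs Jonas: 8–4 for Nadia.
Nadia vs Noah: 10–2 for Nadia.
Nadia beats every other option head-to-head.

Nadia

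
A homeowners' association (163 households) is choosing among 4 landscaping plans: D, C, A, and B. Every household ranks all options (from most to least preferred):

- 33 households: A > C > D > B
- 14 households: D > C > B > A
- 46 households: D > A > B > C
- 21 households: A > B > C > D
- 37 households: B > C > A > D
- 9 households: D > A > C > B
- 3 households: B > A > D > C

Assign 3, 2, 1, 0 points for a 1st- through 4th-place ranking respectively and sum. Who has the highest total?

D: 33·1 + 14·3 + 46·3 + 21·0 + 37·0 + 9·3 + 3·1 = 243
C: 33·2 + 14·2 + 46·0 + 21·1 + 37·2 + 9·1 + 3·0 = 198
A: 33·3 + 14·0 + 46·2 + 21·3 + 37·1 + 9·2 + 3·2 = 315
B: 33·0 + 14·1 + 46·1 + 21·2 + 37·3 + 9·0 + 3·3 = 222
A has the highest Borda score (315).

A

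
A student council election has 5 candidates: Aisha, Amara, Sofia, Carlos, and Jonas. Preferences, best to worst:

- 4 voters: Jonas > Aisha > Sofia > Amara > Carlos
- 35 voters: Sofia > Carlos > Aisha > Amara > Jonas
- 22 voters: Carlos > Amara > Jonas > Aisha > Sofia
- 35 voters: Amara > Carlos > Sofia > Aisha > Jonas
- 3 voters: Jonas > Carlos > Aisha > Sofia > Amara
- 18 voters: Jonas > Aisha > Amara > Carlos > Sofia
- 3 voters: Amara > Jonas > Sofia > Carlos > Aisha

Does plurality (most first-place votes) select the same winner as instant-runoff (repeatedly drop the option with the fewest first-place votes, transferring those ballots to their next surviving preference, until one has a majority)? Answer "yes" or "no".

Plurality — first-place votes: Aisha 0, Amara 38, Sofia 35, Carlos 22, Jonas 25. Winner: Amara.
Instant-runoff — R1 Aisha 0, Amara 38, Sofia 35, Carlos 22, Jonas 25 (Aisha out); R2 Amara 38, Sofia 35, Carlos 22, Jonas 25 (Carlos out); R3 Amara 60, Sofia 35, Jonas 25 (Jonas out); R4 Amara 78, Sofia 42 (Amara winner). Winner: Amara.
The two methods agree.

yes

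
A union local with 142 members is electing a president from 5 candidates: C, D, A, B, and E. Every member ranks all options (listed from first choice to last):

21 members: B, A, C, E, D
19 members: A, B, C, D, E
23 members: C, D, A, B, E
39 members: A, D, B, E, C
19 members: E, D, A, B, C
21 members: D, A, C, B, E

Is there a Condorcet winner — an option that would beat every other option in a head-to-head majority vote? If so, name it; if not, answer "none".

A

A vs C: 119–23 for A.
A vs D: 79–63 for A.
A vs B: 121–21 for A.
A vs E: 123–19 for A.
A beats every other option head-to-head.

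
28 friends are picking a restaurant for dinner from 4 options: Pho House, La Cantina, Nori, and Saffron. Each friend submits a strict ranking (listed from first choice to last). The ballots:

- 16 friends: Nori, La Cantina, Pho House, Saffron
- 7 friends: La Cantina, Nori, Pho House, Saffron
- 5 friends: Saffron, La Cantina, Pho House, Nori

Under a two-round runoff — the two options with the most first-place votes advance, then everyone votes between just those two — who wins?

Round 1 first-place votes: Pho House 0, La Cantina 7, Nori 16, Saffron 5.
Nori and La Cantina advance.
Runoff: Nori is preferred to La Cantina by 16 voters; La Cantina by 12.
Nori wins the runoff.

Nori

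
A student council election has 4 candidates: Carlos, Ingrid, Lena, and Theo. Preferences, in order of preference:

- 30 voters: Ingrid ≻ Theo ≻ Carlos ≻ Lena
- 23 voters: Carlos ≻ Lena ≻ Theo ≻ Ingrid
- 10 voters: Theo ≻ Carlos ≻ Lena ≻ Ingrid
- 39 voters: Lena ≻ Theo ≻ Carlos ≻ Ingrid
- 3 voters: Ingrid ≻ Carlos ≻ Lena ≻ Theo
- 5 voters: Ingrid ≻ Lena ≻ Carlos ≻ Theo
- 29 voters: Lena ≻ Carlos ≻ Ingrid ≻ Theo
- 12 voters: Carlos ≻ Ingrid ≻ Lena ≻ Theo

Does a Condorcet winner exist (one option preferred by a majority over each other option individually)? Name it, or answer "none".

Checking pairwise contests:
Theo beats Carlos 79–72.
Carlos beats Ingrid 113–38.
Carlos beats Lena 78–73.
Ingrid beats Theo 79–72.
Every option loses at least one head-to-head, so there is no Condorcet winner.

none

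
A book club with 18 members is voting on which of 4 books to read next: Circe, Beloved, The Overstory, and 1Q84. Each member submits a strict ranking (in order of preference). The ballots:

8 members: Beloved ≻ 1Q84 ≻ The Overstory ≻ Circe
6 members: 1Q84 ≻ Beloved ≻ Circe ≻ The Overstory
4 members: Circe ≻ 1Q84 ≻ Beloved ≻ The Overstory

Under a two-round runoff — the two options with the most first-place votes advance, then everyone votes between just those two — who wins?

1Q84

Round 1 first-place votes: Circe 4, Beloved 8, The Overstory 0, 1Q84 6.
Beloved and 1Q84 advance.
Runoff: Beloved is preferred to 1Q84 by 8 voters; 1Q84 by 10.
1Q84 wins the runoff.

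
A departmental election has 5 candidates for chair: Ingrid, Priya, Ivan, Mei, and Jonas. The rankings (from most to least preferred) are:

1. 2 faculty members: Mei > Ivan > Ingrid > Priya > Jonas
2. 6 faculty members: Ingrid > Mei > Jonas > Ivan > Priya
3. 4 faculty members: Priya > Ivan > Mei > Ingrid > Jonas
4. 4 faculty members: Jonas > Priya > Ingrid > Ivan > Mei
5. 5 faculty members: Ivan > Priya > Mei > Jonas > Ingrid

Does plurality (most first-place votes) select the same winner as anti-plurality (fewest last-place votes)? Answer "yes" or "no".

no

Plurality — first-place votes: Ingrid 6, Priya 4, Ivan 5, Mei 2, Jonas 4. Winner: Ingrid.
Anti-plurality — last-place votes: Ingrid 5, Priya 6, Ivan 0, Mei 4, Jonas 6. Winner: Ivan.
The two methods disagree.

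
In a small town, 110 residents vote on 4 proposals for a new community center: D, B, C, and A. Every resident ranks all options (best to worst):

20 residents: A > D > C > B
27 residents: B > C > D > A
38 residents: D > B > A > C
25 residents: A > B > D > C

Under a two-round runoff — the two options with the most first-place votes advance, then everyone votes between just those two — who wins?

Round 1 first-place votes: D 38, B 27, C 0, A 45.
A and D advance.
Runoff: A is preferred to D by 45 voters; D by 65.
D wins the runoff.

D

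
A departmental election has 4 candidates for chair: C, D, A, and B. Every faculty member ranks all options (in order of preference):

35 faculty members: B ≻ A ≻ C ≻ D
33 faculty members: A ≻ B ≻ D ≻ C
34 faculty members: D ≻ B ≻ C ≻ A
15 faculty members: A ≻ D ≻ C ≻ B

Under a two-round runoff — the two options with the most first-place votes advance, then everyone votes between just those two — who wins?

B

Round 1 first-place votes: C 0, D 34, A 48, B 35.
A and B advance.
Runoff: A is preferred to B by 48 voters; B by 69.
B wins the runoff.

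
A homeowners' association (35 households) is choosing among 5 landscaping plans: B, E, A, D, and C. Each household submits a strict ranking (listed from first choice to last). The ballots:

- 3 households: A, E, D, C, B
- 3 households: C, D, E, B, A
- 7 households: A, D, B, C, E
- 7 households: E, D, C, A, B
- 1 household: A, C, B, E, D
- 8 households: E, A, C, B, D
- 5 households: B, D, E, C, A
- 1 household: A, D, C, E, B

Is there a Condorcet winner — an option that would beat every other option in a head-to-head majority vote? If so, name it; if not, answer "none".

E

E vs B: 22–13 for E.
E vs A: 23–12 for E.
E vs D: 19–16 for E.
E vs C: 23–12 for E.
E beats every other option head-to-head.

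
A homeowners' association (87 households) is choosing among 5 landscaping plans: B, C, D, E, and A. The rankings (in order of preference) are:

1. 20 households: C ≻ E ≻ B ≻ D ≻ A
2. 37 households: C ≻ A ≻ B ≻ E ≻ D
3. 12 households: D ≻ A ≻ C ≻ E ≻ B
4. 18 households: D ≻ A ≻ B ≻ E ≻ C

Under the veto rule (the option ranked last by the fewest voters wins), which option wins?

Last-place votes: B 12, C 18, D 37, E 0, A 20.
E is ranked last by the fewest voters, so E wins.

E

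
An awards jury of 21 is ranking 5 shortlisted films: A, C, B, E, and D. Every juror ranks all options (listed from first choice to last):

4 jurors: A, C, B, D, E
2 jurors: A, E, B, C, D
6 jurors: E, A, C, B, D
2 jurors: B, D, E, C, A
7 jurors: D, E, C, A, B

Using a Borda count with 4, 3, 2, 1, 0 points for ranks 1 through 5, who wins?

E

A: 4·4 + 2·4 + 6·3 + 2·0 + 7·1 = 49
C: 4·3 + 2·1 + 6·2 + 2·1 + 7·2 = 42
B: 4·2 + 2·2 + 6·1 + 2·4 + 7·0 = 26
E: 4·0 + 2·3 + 6·4 + 2·2 + 7·3 = 55
D: 4·1 + 2·0 + 6·0 + 2·3 + 7·4 = 38
E has the highest Borda score (55).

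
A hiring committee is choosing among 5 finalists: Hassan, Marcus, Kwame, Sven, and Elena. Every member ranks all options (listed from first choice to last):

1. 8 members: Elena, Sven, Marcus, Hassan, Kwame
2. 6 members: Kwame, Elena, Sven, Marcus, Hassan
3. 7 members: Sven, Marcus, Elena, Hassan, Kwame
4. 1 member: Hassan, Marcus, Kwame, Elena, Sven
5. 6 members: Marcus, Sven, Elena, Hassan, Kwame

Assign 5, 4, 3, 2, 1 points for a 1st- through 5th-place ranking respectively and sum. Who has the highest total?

Sven

Hassan: 8·2 + 6·1 + 7·2 + 1·5 + 6·2 = 53
Marcus: 8·3 + 6·2 + 7·4 + 1·4 + 6·5 = 98
Kwame: 8·1 + 6·5 + 7·1 + 1·3 + 6·1 = 54
Sven: 8·4 + 6·3 + 7·5 + 1·1 + 6·4 = 110
Elena: 8·5 + 6·4 + 7·3 + 1·2 + 6·3 = 105
Sven has the highest Borda score (110).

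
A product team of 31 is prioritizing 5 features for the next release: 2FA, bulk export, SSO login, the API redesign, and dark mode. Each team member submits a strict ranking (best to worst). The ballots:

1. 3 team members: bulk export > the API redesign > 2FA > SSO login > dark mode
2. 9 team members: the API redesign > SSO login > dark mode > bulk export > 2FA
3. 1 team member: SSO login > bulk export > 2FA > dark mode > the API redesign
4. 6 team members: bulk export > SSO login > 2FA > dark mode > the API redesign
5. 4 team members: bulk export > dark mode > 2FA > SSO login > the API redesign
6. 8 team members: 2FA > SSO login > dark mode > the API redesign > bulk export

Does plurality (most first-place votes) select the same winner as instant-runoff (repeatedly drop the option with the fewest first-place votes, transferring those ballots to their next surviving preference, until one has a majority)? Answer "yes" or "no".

no

Plurality — first-place votes: 2FA 8, bulk export 13, SSO login 1, the API redesign 9, dark mode 0. Winner: bulk export.
Instant-runoff — R1 2FA 8, bulk export 13, SSO login 1, the API redesign 9, dark mode 0 (dark mode out); R2 2FA 8, bulk export 13, SSO login 1, the API redesign 9 (SSO login out); R3 2FA 8, bulk export 14, the API redesign 9 (2FA out); R4 bulk export 14, the API redesign 17 (the API redesign winner). Winner: the API redesign.
The two methods disagree.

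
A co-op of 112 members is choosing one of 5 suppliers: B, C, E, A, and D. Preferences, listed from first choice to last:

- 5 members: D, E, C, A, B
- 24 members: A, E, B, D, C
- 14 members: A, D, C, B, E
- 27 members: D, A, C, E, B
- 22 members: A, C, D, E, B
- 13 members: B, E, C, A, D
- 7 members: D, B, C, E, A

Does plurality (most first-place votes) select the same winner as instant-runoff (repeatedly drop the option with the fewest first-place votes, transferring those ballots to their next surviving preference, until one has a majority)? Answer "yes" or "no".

Plurality — first-place votes: B 13, C 0, E 0, A 60, D 39. Winner: A.
Instant-runoff — R1 B 13, C 0, E 0, A 60, D 39 (A winner). Winner: A.
The two methods agree.

yes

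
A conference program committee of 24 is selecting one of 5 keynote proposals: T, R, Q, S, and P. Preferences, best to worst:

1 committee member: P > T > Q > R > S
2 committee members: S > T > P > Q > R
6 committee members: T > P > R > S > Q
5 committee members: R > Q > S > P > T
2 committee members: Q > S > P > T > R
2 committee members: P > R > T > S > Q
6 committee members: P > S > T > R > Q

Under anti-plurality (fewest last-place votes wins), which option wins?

P

Last-place votes: T 5, R 4, Q 14, S 1, P 0.
P is ranked last by the fewest voters, so P wins.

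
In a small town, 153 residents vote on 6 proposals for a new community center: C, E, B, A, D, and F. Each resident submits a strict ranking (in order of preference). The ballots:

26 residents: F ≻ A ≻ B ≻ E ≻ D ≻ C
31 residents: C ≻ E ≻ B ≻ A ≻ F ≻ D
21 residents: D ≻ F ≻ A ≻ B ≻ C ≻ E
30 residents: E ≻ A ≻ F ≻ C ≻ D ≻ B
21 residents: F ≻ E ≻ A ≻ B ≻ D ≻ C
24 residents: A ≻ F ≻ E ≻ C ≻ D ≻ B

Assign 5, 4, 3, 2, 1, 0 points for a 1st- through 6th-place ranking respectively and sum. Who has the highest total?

C: 26·0 + 31·5 + 21·1 + 30·2 + 21·0 + 24·2 = 284
E: 26·2 + 31·4 + 21·0 + 30·5 + 21·4 + 24·3 = 482
B: 26·3 + 31·3 + 21·2 + 30·0 + 21·2 + 24·0 = 255
A: 26·4 + 31·2 + 21·3 + 30·4 + 21·3 + 24·5 = 532
D: 26·1 + 31·0 + 21·5 + 30·1 + 21·1 + 24·1 = 206
F: 26·5 + 31·1 + 21·4 + 30·3 + 21·5 + 24·4 = 536
F has the highest Borda score (536).

F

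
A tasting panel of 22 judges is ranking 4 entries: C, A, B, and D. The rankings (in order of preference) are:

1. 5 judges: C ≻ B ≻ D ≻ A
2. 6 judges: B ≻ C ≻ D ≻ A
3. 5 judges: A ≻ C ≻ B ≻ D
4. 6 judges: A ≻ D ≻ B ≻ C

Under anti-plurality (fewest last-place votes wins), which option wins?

B

Last-place votes: C 6, A 11, B 0, D 5.
B is ranked last by the fewest voters, so B wins.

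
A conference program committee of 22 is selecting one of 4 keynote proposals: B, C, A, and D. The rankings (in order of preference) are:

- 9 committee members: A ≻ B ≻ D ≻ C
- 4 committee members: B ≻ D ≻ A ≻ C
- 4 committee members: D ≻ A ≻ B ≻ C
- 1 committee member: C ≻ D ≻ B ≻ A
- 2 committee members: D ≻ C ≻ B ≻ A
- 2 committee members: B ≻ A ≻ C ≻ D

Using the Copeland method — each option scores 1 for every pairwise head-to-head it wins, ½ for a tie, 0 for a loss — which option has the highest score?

A

B: beats C and D; loses to A → score 2.
C: loses to B, A, and D → score 0.
A: beats B and C; ties D → score 2.5.
D: beats C; ties A; loses to B → score 1.5.
A has the best pairwise record.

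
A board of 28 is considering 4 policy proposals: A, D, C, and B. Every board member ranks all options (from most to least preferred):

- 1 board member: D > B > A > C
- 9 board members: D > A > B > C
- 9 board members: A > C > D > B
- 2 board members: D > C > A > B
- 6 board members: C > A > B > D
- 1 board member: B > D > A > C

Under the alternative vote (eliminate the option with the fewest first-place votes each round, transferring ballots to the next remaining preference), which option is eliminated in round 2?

C

Round 1: A 9, D 12, C 6, B 1. Eliminate B.
Round 2: A 9, D 13, C 6. Eliminate C.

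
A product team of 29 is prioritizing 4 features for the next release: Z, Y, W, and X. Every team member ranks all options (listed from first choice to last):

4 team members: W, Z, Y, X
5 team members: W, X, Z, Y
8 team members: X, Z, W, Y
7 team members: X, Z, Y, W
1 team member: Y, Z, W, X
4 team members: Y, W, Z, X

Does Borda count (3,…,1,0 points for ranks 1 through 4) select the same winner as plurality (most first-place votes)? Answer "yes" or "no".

Borda — scores: Z 49, Y 26, W 44, X 55. Winner: X.
Plurality — first-place votes: Z 0, Y 5, W 9, X 15. Winner: X.
The two methods agree.

yes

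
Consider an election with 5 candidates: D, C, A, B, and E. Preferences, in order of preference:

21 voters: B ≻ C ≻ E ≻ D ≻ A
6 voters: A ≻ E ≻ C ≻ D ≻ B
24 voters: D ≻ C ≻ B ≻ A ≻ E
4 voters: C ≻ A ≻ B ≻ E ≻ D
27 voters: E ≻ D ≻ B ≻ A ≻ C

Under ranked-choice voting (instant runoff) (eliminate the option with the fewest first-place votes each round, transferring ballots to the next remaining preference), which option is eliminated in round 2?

A

Round 1: D 24, C 4, A 6, B 21, E 27. Eliminate C.
Round 2: D 24, A 10, B 21, E 27. Eliminate A.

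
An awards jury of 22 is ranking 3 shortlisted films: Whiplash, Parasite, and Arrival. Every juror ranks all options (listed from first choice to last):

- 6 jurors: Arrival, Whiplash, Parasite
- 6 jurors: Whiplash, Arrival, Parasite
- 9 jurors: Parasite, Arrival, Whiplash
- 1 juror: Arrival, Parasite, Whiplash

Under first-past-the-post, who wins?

Parasite

First-place votes: Whiplash 6, Parasite 9, Arrival 7.
Parasite has the most first-place votes.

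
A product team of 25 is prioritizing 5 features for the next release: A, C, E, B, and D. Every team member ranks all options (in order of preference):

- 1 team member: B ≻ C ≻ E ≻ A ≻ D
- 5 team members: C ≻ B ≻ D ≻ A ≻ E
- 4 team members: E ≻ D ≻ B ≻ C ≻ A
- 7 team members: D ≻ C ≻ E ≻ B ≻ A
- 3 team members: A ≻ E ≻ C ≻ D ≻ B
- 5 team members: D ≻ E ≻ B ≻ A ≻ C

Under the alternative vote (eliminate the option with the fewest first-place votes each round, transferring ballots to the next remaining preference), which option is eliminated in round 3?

Round 1: A 3, C 5, E 4, B 1, D 12. Eliminate B.
Round 2: A 3, C 6, E 4, D 12. Eliminate A.
Round 3: C 6, E 7, D 12. Eliminate C.

C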